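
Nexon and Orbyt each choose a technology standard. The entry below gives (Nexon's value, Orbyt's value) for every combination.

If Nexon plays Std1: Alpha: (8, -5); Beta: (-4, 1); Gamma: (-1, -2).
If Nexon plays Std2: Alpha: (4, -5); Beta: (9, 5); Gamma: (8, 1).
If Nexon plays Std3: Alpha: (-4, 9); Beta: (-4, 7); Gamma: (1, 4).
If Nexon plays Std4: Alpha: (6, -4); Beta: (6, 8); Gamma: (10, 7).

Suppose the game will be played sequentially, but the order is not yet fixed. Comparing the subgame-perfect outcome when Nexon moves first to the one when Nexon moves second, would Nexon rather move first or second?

If Nexon leads: Orbyt's best replies are Std1→Beta, Std2→Beta, Std3→Alpha, Std4→Beta; Nexon's induced payoffs -4, 9, -4, 6; outcome (Std2, Beta), payoffs (9, 5).
If Orbyt leads: Nexon's best replies are Alpha→Std1, Beta→Std2, Gamma→Std4; Orbyt's induced payoffs -5, 5, 7; outcome (Std4, Gamma), payoffs (10, 7).
Nexon gets 9 moving first and 10 moving second, so Nexon prefers to move second.

second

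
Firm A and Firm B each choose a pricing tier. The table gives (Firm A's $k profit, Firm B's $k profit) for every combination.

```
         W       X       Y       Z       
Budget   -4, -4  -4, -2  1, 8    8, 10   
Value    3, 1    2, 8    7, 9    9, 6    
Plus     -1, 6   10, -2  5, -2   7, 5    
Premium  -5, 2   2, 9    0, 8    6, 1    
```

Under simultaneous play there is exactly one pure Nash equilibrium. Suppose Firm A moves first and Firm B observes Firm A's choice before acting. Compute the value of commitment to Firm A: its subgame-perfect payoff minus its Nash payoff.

Firm B best-responds to each possible Firm A move:
- Budget: Firm B compares -4, -2, 8, 10 and picks Z; Firm A would get 8.
- Value: Firm B compares 1, 8, 9, 6 and picks Y; Firm A would get 7.
- Plus: Firm B compares 6, -2, -2, 5 and picks W; Firm A would get -1.
- Premium: Firm B compares 2, 9, 8, 1 and picks X; Firm A would get 2.
Maximizing over 8, 7, -1, 2, Firm A chooses Budget. Subgame-perfect outcome: (Budget, Z) with payoffs (8, 10).
Now find the simultaneous Nash equilibrium.
Firm A's best replies: W→Value; X→Plus; Y→Value; Z→Value.
Firm B's best replies: Budget→Z; Value→Y; Plus→W; Premium→X.
Only (Value, Y) has each player best-responding; Nash payoffs (7, 9).
Firm A's commitment gain: 8 − 7 = 1.

1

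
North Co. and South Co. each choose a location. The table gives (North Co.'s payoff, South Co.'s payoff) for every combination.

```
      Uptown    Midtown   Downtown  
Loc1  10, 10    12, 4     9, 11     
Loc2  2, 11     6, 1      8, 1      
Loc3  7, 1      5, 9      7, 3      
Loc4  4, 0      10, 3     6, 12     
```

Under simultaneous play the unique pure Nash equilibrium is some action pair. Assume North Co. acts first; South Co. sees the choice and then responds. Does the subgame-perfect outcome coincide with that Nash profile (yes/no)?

Backward induction with North Co. moving first.
- Loc1: BR = Downtown, leader payoff 9.
- Loc2: BR = Uptown, leader payoff 2.
- Loc3: BR = Midtown, leader payoff 5.
- Loc4: BR = Downtown, leader payoff 6.
North Co.'s induced payoffs are 9, 2, 5, 6, so North Co. commits to Loc1. Subgame-perfect outcome: (Loc1, Downtown) with payoffs (9, 11).
Now find the simultaneous Nash equilibrium.
North Co.'s best replies: Uptown→Loc1; Midtown→Loc1; Downtown→Loc1.
South Co.'s best replies: Loc1→Downtown; Loc2→Uptown; Loc3→Midtown; Loc4→Downtown.
The unique mutual best reply is (Loc1, Downtown), giving (9, 11).
Sequential outcome (Loc1, Downtown) coincides with the Nash profile (Loc1, Downtown).

yes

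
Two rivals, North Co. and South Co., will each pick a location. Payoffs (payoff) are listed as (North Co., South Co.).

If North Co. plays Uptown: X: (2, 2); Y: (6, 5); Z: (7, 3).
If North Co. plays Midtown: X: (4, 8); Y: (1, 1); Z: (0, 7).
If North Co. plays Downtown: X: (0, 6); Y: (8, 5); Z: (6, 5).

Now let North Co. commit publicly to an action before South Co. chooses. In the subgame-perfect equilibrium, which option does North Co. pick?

Uptown

South Co. best-responds to each possible North Co. move:
- Uptown: BR = Y, leader payoff 6.
- Midtown: BR = X, leader payoff 4.
- Downtown: BR = X, leader payoff 0.
Maximizing over 6, 4, 0, North Co. chooses Uptown. Subgame-perfect outcome: (Uptown, Y) with payoffs (6, 5).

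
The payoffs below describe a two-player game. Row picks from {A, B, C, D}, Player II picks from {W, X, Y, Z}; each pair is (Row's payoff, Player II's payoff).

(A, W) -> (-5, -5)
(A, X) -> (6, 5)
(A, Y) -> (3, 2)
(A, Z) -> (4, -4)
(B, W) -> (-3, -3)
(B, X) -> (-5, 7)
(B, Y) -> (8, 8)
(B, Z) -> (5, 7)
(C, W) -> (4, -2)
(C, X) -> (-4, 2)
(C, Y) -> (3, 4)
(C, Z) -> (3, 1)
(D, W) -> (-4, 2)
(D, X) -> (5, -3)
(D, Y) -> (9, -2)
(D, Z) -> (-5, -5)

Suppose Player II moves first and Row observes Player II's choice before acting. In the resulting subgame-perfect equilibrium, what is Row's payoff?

5

Solve by backward induction (Player II leads).
- W → Row plays C (best of -5, -3, 4, -4); Player II gets -2.
- X → Row plays A (best of 6, -5, -4, 5); Player II gets 5.
- Y → Row plays D (best of 3, 8, 3, 9); Player II gets -2.
- Z → Row plays B (best of 4, 5, 3, -5); Player II gets 7.
Player II's induced payoffs are -2, 5, -2, 7, so Player II commits to Z. Subgame-perfect outcome: (B, Z) with payoffs (5, 7).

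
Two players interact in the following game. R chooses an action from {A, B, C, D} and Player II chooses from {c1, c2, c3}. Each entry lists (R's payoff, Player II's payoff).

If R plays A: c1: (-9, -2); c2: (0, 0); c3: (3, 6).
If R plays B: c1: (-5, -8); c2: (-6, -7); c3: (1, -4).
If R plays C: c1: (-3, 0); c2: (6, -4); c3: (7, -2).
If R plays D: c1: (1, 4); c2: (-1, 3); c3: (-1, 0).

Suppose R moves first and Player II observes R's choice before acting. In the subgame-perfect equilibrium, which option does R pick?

Backward induction with R moving first.
- A → Player II plays c3 (best of -2, 0, 6); R gets 3.
- B → Player II plays c3 (best of -8, -7, -4); R gets 1.
- C → Player II plays c1 (best of 0, -4, -2); R gets -3.
- D → Player II plays c1 (best of 4, 3, 0); R gets 1.
R's induced payoffs are 3, 1, -3, 1, so R commits to A. Subgame-perfect outcome: (A, c3) with payoffs (3, 6).

A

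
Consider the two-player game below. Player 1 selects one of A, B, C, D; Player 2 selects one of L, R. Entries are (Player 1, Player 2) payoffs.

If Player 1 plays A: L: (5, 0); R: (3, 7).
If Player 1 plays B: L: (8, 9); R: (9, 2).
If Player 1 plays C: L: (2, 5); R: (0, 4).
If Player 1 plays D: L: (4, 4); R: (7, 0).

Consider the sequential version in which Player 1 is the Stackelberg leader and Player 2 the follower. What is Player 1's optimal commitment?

B

Work backward from Player 2's decision.
- A: BR = R, leader payoff 3.
- B: BR = L, leader payoff 8.
- C: BR = L, leader payoff 2.
- D: BR = L, leader payoff 4.
Player 1's induced payoffs are 3, 8, 2, 4, so Player 1 commits to B. Subgame-perfect outcome: (B, L) with payoffs (8, 9).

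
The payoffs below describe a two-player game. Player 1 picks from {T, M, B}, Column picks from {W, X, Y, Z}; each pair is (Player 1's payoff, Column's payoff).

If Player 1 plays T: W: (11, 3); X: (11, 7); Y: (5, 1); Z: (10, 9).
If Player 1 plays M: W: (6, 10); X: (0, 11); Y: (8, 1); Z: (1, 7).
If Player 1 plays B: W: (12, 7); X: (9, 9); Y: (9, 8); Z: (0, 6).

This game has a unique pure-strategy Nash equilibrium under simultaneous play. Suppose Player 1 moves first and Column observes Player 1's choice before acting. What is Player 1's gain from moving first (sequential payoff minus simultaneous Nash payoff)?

0

Work backward from Column's decision.
- T → Column plays Z (best of 3, 7, 1, 9); Player 1 gets 10.
- M → Column plays X (best of 10, 11, 1, 7); Player 1 gets 0.
- B → Column plays X (best of 7, 9, 8, 6); Player 1 gets 9.
Among 10, 0, 9, the best is 10 at T. Subgame-perfect outcome: (T, Z) with payoffs (10, 9).
Under simultaneous play:
Player 1's best replies: W→B; X→T; Y→B; Z→T.
Column's best replies: T→Z; M→X; B→X.
Only (T, Z) has each player best-responding; Nash payoffs (10, 9).
Player 1's commitment gain: 10 − 10 = 0.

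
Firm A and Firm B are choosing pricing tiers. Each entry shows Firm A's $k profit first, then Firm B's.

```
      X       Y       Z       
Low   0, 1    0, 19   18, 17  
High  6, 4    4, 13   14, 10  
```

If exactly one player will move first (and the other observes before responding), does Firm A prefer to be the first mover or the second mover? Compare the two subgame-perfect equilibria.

second

If Firm A leads: Firm B's best replies are Low→Y, High→Y; Firm A's induced payoffs 0, 4; outcome (High, Y), payoffs (4, 13).
If Firm B leads: Firm A's best replies are X→High, Y→High, Z→Low; Firm B's induced payoffs 4, 13, 17; outcome (Low, Z), payoffs (18, 17).
Firm A gets 4 moving first and 18 moving second, so Firm A prefers to move second.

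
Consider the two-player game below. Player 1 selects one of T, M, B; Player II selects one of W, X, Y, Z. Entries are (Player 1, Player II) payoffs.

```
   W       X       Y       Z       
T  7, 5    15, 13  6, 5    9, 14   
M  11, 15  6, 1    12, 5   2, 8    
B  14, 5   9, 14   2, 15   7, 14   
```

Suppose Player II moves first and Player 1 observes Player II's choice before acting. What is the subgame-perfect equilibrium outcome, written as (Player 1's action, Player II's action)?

Player 1 best-responds to each possible Player II move:
- W: BR = B, leader payoff 5.
- X: BR = T, leader payoff 13.
- Y: BR = M, leader payoff 5.
- Z: BR = T, leader payoff 14.
Player II's induced payoffs are 5, 13, 5, 14, so Player II commits to Z. Subgame-perfect outcome: (T, Z) with payoffs (9, 14).

(T, Z)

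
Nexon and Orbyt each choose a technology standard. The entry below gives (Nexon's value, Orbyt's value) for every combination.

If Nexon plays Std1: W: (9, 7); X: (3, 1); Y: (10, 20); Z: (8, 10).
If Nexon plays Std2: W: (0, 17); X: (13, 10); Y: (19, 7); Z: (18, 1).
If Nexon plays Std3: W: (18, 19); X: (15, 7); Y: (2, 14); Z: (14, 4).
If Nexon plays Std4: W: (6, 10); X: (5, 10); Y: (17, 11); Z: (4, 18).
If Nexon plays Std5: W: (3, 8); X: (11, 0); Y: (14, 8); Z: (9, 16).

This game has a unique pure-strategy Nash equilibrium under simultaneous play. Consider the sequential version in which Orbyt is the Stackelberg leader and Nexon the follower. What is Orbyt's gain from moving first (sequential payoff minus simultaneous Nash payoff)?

0

Solve by backward induction (Orbyt leads).
- W: Nexon compares 9, 0, 18, 6, 3 and picks Std3; Orbyt would get 19.
- X: Nexon compares 3, 13, 15, 5, 11 and picks Std3; Orbyt would get 7.
- Y: Nexon compares 10, 19, 2, 17, 14 and picks Std2; Orbyt would get 7.
- Z: Nexon compares 8, 18, 14, 4, 9 and picks Std2; Orbyt would get 1.
Orbyt's induced payoffs are 19, 7, 7, 1, so Orbyt commits to W. Subgame-perfect outcome: (Std3, W) with payoffs (18, 19).
For the simultaneous game, intersect best replies.
Nexon's best replies: W→Std3; X→Std3; Y→Std2; Z→Std2.
Orbyt's best replies: Std1→Y; Std2→W; Std3→W; Std4→Z; Std5→Z.
Only (Std3, W) has each player best-responding; Nash payoffs (18, 19).
Orbyt's commitment gain: 19 − 19 = 0.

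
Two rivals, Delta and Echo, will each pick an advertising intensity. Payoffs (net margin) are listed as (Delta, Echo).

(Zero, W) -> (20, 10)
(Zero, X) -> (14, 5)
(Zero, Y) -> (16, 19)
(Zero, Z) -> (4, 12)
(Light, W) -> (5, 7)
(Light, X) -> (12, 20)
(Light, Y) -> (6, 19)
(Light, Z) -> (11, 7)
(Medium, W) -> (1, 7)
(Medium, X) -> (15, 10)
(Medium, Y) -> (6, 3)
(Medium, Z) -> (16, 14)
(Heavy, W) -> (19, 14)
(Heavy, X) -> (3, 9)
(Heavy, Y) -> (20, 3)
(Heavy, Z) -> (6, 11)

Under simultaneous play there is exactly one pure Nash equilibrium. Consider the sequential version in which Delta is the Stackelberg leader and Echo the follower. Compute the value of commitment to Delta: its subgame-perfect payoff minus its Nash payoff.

Echo best-responds to each possible Delta move:
- Zero → Echo plays Y (best of 10, 5, 19, 12); Delta gets 16.
- Light → Echo plays X (best of 7, 20, 19, 7); Delta gets 12.
- Medium → Echo plays Z (best of 7, 10, 3, 14); Delta gets 16.
- Heavy → Echo plays W (best of 14, 9, 3, 11); Delta gets 19.
Among 16, 12, 16, 19, the best is 19 at Heavy. Subgame-perfect outcome: (Heavy, W) with payoffs (19, 14).
Now find the simultaneous Nash equilibrium.
Delta's best replies: W→Zero; X→Medium; Y→Heavy; Z→Medium.
Echo's best replies: Zero→Y; Light→X; Medium→Z; Heavy→W.
Only (Medium, Z) has each player best-responding; Nash payoffs (16, 14).
Delta's commitment gain: 19 − 16 = 3.

3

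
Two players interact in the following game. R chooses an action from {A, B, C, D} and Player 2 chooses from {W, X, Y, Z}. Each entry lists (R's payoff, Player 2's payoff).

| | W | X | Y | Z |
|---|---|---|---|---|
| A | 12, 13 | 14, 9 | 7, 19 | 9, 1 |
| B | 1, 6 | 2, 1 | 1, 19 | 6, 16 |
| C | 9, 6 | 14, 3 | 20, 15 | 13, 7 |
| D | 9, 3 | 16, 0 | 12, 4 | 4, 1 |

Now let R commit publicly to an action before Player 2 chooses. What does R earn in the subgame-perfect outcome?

Work backward from Player 2's decision.
- A: Player 2 compares 13, 9, 19, 1 and picks Y; R would get 7.
- B: Player 2 compares 6, 1, 19, 16 and picks Y; R would get 1.
- C: Player 2 compares 6, 3, 15, 7 and picks Y; R would get 20.
- D: Player 2 compares 3, 0, 4, 1 and picks Y; R would get 12.
R's induced payoffs are 7, 1, 20, 12, so R commits to C. Subgame-perfect outcome: (C, Y) with payoffs (20, 15).

20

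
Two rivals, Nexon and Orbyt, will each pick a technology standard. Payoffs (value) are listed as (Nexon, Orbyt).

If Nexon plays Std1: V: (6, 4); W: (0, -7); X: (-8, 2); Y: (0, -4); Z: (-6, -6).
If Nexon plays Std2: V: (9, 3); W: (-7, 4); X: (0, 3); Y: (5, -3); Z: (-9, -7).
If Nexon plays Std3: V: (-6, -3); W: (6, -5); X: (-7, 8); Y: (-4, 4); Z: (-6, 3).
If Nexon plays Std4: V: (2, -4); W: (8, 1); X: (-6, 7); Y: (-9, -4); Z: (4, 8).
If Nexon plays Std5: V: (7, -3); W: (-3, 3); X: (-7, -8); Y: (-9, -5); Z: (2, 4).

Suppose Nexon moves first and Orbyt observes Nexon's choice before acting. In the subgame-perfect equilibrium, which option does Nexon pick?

Std1

Orbyt best-responds to each possible Nexon move:
- Std1 → Orbyt plays V (best of 4, -7, 2, -4, -6); Nexon gets 6.
- Std2 → Orbyt plays W (best of 3, 4, 3, -3, -7); Nexon gets -7.
- Std3 → Orbyt plays X (best of -3, -5, 8, 4, 3); Nexon gets -7.
- Std4 → Orbyt plays Z (best of -4, 1, 7, -4, 8); Nexon gets 4.
- Std5 → Orbyt plays Z (best of -3, 3, -8, -5, 4); Nexon gets 2.
Nexon's induced payoffs are 6, -7, -7, 4, 2, so Nexon commits to Std1. Subgame-perfect outcome: (Std1, V) with payoffs (6, 4).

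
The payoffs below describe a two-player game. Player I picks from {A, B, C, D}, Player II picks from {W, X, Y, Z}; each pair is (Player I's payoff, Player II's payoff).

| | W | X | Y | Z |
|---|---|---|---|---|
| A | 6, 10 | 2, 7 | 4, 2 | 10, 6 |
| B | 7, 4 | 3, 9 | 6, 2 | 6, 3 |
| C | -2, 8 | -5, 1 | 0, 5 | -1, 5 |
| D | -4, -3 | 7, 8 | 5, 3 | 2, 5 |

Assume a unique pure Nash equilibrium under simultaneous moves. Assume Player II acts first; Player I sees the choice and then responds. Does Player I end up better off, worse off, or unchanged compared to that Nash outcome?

unchanged

Solve by backward induction (Player II leads).
- W → Player I plays B (best of 6, 7, -2, -4); Player II gets 4.
- X → Player I plays D (best of 2, 3, -5, 7); Player II gets 8.
- Y → Player I plays B (best of 4, 6, 0, 5); Player II gets 2.
- Z → Player I plays A (best of 10, 6, -1, 2); Player II gets 6.
Among 4, 8, 2, 6, the best is 8 at X. Subgame-perfect outcome: (D, X) with payoffs (7, 8).
Now find the simultaneous Nash equilibrium.
Player I's best replies: W→B; X→D; Y→B; Z→A.
Player II's best replies: A→W; B→X; C→W; D→X.
The unique mutual best reply is (D, X), giving (7, 8).
Player I earns 7 sequentially versus 7 at the Nash outcome: unchanged.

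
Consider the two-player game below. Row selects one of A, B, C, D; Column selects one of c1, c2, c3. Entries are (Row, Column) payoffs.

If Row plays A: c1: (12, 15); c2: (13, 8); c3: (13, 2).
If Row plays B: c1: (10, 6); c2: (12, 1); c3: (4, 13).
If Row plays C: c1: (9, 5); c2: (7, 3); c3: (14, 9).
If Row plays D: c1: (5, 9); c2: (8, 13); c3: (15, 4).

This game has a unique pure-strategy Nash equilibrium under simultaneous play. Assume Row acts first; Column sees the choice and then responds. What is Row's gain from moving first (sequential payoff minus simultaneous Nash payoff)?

Backward induction with Row moving first.
- A: BR = c1, leader payoff 12.
- B: BR = c3, leader payoff 4.
- C: BR = c3, leader payoff 14.
- D: BR = c2, leader payoff 8.
Among 12, 4, 14, 8, the best is 14 at C. Subgame-perfect outcome: (C, c3) with payoffs (14, 9).
Now find the simultaneous Nash equilibrium.
Row's best replies: c1→A; c2→A; c3→D.
Column's best replies: A→c1; B→c3; C→c3; D→c2.
Only (A, c1) has each player best-responding; Nash payoffs (12, 15).
Row's commitment gain: 14 − 12 = 2.

2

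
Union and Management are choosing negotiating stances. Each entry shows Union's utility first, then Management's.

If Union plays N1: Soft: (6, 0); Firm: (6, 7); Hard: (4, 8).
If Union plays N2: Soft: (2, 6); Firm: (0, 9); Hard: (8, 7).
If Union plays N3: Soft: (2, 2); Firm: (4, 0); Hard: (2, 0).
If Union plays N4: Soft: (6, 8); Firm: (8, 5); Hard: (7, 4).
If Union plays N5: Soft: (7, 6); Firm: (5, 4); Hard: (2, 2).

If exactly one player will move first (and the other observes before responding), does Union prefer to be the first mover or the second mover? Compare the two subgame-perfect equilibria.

second

If Union leads: Management's best replies are N1→Hard, N2→Firm, N3→Soft, N4→Soft, N5→Soft; Union's induced payoffs 4, 0, 2, 6, 7; outcome (N5, Soft), payoffs (7, 6).
If Management leads: Union's best replies are Soft→N5, Firm→N4, Hard→N2; Management's induced payoffs 6, 5, 7; outcome (N2, Hard), payoffs (8, 7).
Union gets 7 moving first and 8 moving second, so Union prefers to move second.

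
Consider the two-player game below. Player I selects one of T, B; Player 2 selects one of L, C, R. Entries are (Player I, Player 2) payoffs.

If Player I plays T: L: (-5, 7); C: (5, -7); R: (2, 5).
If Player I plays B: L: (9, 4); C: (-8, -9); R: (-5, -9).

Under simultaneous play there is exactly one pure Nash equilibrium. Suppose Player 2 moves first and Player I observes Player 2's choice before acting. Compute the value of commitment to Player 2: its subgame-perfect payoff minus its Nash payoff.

1

Backward induction with Player 2 moving first.
- L → Player I plays B (best of -5, 9); Player 2 gets 4.
- C → Player I plays T (best of 5, -8); Player 2 gets -7.
- R → Player I plays T (best of 2, -5); Player 2 gets 5.
Among 4, -7, 5, the best is 5 at R. Subgame-perfect outcome: (T, R) with payoffs (2, 5).
For the simultaneous game, intersect best replies.
Player I's best replies: L→B; C→T; R→T.
Player 2's best replies: T→L; B→L.
The unique mutual best reply is (B, L), giving (9, 4).
Player 2's commitment gain: 5 − 4 = 1.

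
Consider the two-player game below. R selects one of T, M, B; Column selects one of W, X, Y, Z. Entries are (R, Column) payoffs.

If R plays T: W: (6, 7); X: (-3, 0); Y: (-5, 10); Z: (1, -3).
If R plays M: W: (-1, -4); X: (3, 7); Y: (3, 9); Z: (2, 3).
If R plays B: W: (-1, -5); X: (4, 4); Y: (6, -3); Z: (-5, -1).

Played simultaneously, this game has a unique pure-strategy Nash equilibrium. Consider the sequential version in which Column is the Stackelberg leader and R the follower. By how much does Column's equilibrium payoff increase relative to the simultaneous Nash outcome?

R best-responds to each possible Column move:
- W: R compares 6, -1, -1 and picks T; Column would get 7.
- X: R compares -3, 3, 4 and picks B; Column would get 4.
- Y: R compares -5, 3, 6 and picks B; Column would get -3.
- Z: R compares 1, 2, -5 and picks M; Column would get 3.
Column's induced payoffs are 7, 4, -3, 3, so Column commits to W. Subgame-perfect outcome: (T, W) with payoffs (6, 7).
For the simultaneous game, intersect best replies.
R's best replies: W→T; X→B; Y→B; Z→M.
Column's best replies: T→Y; M→Y; B→X.
The unique mutual best reply is (B, X), giving (4, 4).
Column's commitment gain: 7 − 4 = 3.

3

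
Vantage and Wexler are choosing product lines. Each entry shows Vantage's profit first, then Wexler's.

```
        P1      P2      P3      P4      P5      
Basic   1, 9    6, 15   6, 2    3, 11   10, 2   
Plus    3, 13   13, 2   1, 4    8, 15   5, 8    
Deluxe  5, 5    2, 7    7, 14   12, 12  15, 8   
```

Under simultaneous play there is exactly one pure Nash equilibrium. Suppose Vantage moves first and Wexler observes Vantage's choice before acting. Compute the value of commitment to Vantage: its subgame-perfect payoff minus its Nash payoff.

Work backward from Wexler's decision.
- Basic: BR = P2, leader payoff 6.
- Plus: BR = P4, leader payoff 8.
- Deluxe: BR = P3, leader payoff 7.
Vantage's induced payoffs are 6, 8, 7, so Vantage commits to Plus. Subgame-perfect outcome: (Plus, P4) with payoffs (8, 15).
Now find the simultaneous Nash equilibrium.
Vantage's best replies: P1→Deluxe; P2→Plus; P3→Deluxe; P4→Deluxe; P5→Deluxe.
Wexler's best replies: Basic→P2; Plus→P4; Deluxe→P3.
Only (Deluxe, P3) has each player best-responding; Nash payoffs (7, 14).
Vantage's commitment gain: 8 − 7 = 1.

1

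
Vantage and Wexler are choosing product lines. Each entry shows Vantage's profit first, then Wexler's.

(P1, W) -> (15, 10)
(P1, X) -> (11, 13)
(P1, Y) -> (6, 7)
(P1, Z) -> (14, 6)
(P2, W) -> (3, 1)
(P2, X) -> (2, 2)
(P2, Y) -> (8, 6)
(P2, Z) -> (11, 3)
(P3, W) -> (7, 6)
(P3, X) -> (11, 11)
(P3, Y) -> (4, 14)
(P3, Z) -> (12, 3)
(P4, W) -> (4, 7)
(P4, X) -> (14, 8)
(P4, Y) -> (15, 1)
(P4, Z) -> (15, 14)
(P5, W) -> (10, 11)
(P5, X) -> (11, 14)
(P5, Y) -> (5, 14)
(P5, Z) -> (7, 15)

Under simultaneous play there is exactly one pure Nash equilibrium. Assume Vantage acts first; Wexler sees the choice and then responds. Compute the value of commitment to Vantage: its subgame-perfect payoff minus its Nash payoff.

0

Solve by backward induction (Vantage leads).
- P1: BR = X, leader payoff 11.
- P2: BR = Y, leader payoff 8.
- P3: BR = Y, leader payoff 4.
- P4: BR = Z, leader payoff 15.
- P5: BR = Z, leader payoff 7.
Vantage's induced payoffs are 11, 8, 4, 15, 7, so Vantage commits to P4. Subgame-perfect outcome: (P4, Z) with payoffs (15, 14).
Under simultaneous play:
Vantage's best replies: W→P1; X→P4; Y→P4; Z→P4.
Wexler's best replies: P1→X; P2→Y; P3→Y; P4→Z; P5→Z.
The unique mutual best reply is (P4, Z), giving (15, 14).
Vantage's commitment gain: 15 − 15 = 0.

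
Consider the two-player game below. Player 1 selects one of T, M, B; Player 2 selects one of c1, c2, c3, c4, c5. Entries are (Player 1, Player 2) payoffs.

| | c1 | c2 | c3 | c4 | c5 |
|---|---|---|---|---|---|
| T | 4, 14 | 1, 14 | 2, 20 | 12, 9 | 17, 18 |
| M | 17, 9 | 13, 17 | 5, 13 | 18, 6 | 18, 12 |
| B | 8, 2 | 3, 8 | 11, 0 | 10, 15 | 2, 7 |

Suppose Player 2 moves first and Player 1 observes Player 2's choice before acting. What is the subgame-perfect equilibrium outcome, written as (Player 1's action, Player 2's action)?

(M, c2)

Solve by backward induction (Player 2 leads).
- c1 → Player 1 plays M (best of 4, 17, 8); Player 2 gets 9.
- c2 → Player 1 plays M (best of 1, 13, 3); Player 2 gets 17.
- c3 → Player 1 plays B (best of 2, 5, 11); Player 2 gets 0.
- c4 → Player 1 plays M (best of 12, 18, 10); Player 2 gets 6.
- c5 → Player 1 plays M (best of 17, 18, 2); Player 2 gets 12.
Among 9, 17, 0, 6, 12, the best is 17 at c2. Subgame-perfect outcome: (M, c2) with payoffs (13, 17).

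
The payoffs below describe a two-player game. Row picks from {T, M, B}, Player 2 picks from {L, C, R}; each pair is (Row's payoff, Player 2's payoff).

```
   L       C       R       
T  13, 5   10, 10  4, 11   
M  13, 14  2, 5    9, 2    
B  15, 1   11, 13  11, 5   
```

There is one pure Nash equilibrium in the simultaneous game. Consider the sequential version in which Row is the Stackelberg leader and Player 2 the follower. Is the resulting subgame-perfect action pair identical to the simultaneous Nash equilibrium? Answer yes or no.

no

Work backward from Player 2's decision.
- T: Player 2 compares 5, 10, 11 and picks R; Row would get 4.
- M: Player 2 compares 14, 5, 2 and picks L; Row would get 13.
- B: Player 2 compares 1, 13, 5 and picks C; Row would get 11.
Row's induced payoffs are 4, 13, 11, so Row commits to M. Subgame-perfect outcome: (M, L) with payoffs (13, 14).
Now find the simultaneous Nash equilibrium.
Row's best replies: L→B; C→B; R→B.
Player 2's best replies: T→R; M→L; B→C.
The unique mutual best reply is (B, C), giving (11, 13).
Sequential outcome (M, L) differs from the Nash profile (B, C).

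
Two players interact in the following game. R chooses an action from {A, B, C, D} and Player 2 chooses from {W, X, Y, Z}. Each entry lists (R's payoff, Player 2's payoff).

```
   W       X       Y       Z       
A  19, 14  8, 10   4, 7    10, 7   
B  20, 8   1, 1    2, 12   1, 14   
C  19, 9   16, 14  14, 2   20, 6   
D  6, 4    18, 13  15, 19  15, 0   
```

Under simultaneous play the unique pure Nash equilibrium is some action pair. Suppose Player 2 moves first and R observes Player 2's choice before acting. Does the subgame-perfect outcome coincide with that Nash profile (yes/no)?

yes

R best-responds to each possible Player 2 move:
- W → R plays B (best of 19, 20, 19, 6); Player 2 gets 8.
- X → R plays D (best of 8, 1, 16, 18); Player 2 gets 13.
- Y → R plays D (best of 4, 2, 14, 15); Player 2 gets 19.
- Z → R plays C (best of 10, 1, 20, 15); Player 2 gets 6.
Maximizing over 8, 13, 19, 6, Player 2 chooses Y. Subgame-perfect outcome: (D, Y) with payoffs (15, 19).
Under simultaneous play:
R's best replies: W→B; X→D; Y→D; Z→C.
Player 2's best replies: A→W; B→Z; C→X; D→Y.
The unique mutual best reply is (D, Y), giving (15, 19).
Sequential outcome (D, Y) coincides with the Nash profile (D, Y).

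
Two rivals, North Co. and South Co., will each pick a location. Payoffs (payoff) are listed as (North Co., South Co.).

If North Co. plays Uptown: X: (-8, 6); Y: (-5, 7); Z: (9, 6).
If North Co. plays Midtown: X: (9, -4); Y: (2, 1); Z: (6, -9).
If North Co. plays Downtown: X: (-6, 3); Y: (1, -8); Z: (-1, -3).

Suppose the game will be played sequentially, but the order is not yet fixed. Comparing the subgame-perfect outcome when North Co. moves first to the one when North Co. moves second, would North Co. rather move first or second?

second

If North Co. leads: South Co.'s best replies are Uptown→Y, Midtown→Y, Downtown→X; North Co.'s induced payoffs -5, 2, -6; outcome (Midtown, Y), payoffs (2, 1).
If South Co. leads: North Co.'s best replies are X→Midtown, Y→Midtown, Z→Uptown; South Co.'s induced payoffs -4, 1, 6; outcome (Uptown, Z), payoffs (9, 6).
North Co. gets 2 moving first and 9 moving second, so North Co. prefers to move second.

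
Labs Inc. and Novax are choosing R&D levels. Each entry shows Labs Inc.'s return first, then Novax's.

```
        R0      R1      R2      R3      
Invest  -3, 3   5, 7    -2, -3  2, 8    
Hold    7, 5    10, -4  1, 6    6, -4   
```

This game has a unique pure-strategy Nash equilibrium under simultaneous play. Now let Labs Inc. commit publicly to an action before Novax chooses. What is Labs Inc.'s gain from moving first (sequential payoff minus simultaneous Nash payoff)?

1

Backward induction with Labs Inc. moving first.
- Invest: BR = R3, leader payoff 2.
- Hold: BR = R2, leader payoff 1.
Among 2, 1, the best is 2 at Invest. Subgame-perfect outcome: (Invest, R3) with payoffs (2, 8).
Now find the simultaneous Nash equilibrium.
Labs Inc.'s best replies: R0→Hold; R1→Hold; R2→Hold; R3→Hold.
Novax's best replies: Invest→R3; Hold→R2.
The unique mutual best reply is (Hold, R2), giving (1, 6).
Labs Inc.'s commitment gain: 2 − 1 = 1.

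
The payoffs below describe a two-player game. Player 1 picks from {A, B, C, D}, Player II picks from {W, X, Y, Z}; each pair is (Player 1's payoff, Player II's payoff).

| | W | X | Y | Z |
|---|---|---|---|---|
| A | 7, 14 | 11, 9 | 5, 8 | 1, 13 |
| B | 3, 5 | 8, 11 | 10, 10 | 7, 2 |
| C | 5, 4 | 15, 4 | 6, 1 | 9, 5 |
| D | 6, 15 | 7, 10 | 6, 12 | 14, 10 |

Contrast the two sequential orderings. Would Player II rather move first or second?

first

If Player 1 leads: Player II's best replies are A→W, B→X, C→Z, D→W; Player 1's induced payoffs 7, 8, 9, 6; outcome (C, Z), payoffs (9, 5).
If Player II leads: Player 1's best replies are W→A, X→C, Y→B, Z→D; Player II's induced payoffs 14, 4, 10, 10; outcome (A, W), payoffs (7, 14).
Player II gets 14 moving first and 5 moving second, so Player II prefers to move first.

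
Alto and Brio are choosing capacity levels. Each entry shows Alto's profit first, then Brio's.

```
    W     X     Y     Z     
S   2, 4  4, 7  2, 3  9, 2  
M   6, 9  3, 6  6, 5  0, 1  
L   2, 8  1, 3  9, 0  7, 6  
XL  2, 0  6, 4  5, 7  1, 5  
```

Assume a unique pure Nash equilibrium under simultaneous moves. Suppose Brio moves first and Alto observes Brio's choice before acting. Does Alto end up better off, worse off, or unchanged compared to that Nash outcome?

unchanged

Work backward from Alto's decision.
- W: Alto compares 2, 6, 2, 2 and picks M; Brio would get 9.
- X: Alto compares 4, 3, 1, 6 and picks XL; Brio would get 4.
- Y: Alto compares 2, 6, 9, 5 and picks L; Brio would get 0.
- Z: Alto compares 9, 0, 7, 1 and picks S; Brio would get 2.
Brio's induced payoffs are 9, 4, 0, 2, so Brio commits to W. Subgame-perfect outcome: (M, W) with payoffs (6, 9).
Under simultaneous play:
Alto's best replies: W→M; X→XL; Y→L; Z→S.
Brio's best replies: S→X; M→W; L→W; XL→Y.
Only (M, W) has each player best-responding; Nash payoffs (6, 9).
Alto earns 6 sequentially versus 6 at the Nash outcome: unchanged.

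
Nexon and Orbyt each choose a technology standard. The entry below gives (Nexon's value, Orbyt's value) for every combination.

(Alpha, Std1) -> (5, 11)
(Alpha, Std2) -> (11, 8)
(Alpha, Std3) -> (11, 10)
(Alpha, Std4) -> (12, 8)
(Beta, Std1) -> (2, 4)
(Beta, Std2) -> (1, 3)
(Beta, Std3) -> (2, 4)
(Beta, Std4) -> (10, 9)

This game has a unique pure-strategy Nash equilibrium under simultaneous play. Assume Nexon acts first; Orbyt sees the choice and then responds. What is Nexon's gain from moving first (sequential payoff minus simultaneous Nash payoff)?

5

Work backward from Orbyt's decision.
- Alpha: Orbyt compares 11, 8, 10, 8 and picks Std1; Nexon would get 5.
- Beta: Orbyt compares 4, 3, 4, 9 and picks Std4; Nexon would get 10.
Nexon's induced payoffs are 5, 10, so Nexon commits to Beta. Subgame-perfect outcome: (Beta, Std4) with payoffs (10, 9).
Now find the simultaneous Nash equilibrium.
Nexon's best replies: Std1→Alpha; Std2→Alpha; Std3→Alpha; Std4→Alpha.
Orbyt's best replies: Alpha→Std1; Beta→Std4.
Only (Alpha, Std1) has each player best-responding; Nash payoffs (5, 11).
Nexon's commitment gain: 10 − 5 = 5.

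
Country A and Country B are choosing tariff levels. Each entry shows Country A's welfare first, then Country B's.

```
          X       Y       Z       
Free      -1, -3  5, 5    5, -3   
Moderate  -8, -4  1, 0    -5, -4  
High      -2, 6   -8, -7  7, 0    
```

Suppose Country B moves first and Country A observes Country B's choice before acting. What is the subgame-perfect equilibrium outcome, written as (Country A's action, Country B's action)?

Work backward from Country A's decision.
- X: Country A compares -1, -8, -2 and picks Free; Country B would get -3.
- Y: Country A compares 5, 1, -8 and picks Free; Country B would get 5.
- Z: Country A compares 5, -5, 7 and picks High; Country B would get 0.
Country B's induced payoffs are -3, 5, 0, so Country B commits to Y. Subgame-perfect outcome: (Free, Y) with payoffs (5, 5).

(Free, Y)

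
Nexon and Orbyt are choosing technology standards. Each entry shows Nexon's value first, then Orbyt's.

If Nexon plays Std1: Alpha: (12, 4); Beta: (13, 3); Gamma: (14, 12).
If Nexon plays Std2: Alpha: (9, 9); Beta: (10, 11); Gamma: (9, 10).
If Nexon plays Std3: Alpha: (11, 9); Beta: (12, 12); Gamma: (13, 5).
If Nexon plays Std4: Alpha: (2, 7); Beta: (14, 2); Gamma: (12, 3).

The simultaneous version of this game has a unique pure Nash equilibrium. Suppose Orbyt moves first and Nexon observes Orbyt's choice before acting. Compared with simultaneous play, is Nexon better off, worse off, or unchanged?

Backward induction with Orbyt moving first.
- Alpha → Nexon plays Std1 (best of 12, 9, 11, 2); Orbyt gets 4.
- Beta → Nexon plays Std4 (best of 13, 10, 12, 14); Orbyt gets 2.
- Gamma → Nexon plays Std1 (best of 14, 9, 13, 12); Orbyt gets 12.
Orbyt's induced payoffs are 4, 2, 12, so Orbyt commits to Gamma. Subgame-perfect outcome: (Std1, Gamma) with payoffs (14, 12).
Now find the simultaneous Nash equilibrium.
Nexon's best replies: Alpha→Std1; Beta→Std4; Gamma→Std1.
Orbyt's best replies: Std1→Gamma; Std2→Beta; Std3→Beta; Std4→Alpha.
The unique mutual best reply is (Std1, Gamma), giving (14, 12).
Nexon earns 14 sequentially versus 14 at the Nash outcome: unchanged.

unchanged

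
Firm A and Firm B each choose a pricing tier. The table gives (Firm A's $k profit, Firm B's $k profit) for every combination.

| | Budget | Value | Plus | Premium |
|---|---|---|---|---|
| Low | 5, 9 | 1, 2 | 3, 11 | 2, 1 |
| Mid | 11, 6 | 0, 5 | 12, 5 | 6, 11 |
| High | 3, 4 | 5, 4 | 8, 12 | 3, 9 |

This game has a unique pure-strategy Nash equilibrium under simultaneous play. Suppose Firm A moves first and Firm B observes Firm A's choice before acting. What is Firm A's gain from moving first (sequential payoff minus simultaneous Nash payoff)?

Solve by backward induction (Firm A leads).
- Low: Firm B compares 9, 2, 11, 1 and picks Plus; Firm A would get 3.
- Mid: Firm B compares 6, 5, 5, 11 and picks Premium; Firm A would get 6.
- High: Firm B compares 4, 4, 12, 9 and picks Plus; Firm A would get 8.
Among 3, 6, 8, the best is 8 at High. Subgame-perfect outcome: (High, Plus) with payoffs (8, 12).
For the simultaneous game, intersect best replies.
Firm A's best replies: Budget→Mid; Value→High; Plus→Mid; Premium→Mid.
Firm B's best replies: Low→Plus; Mid→Premium; High→Plus.
Only (Mid, Premium) has each player best-responding; Nash payoffs (6, 11).
Firm A's commitment gain: 8 − 6 = 2.

2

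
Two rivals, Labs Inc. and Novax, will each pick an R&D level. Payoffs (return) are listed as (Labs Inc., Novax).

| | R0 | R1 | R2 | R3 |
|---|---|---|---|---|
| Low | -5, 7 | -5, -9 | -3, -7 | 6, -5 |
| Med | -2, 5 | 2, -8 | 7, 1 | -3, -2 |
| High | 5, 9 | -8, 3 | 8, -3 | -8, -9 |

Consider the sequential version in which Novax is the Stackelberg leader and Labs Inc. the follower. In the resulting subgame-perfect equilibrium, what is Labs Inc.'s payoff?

Work backward from Labs Inc.'s decision.
- R0 → Labs Inc. plays High (best of -5, -2, 5); Novax gets 9.
- R1 → Labs Inc. plays Med (best of -5, 2, -8); Novax gets -8.
- R2 → Labs Inc. plays High (best of -3, 7, 8); Novax gets -3.
- R3 → Labs Inc. plays Low (best of 6, -3, -8); Novax gets -5.
Novax's induced payoffs are 9, -8, -3, -5, so Novax commits to R0. Subgame-perfect outcome: (High, R0) with payoffs (5, 9).

5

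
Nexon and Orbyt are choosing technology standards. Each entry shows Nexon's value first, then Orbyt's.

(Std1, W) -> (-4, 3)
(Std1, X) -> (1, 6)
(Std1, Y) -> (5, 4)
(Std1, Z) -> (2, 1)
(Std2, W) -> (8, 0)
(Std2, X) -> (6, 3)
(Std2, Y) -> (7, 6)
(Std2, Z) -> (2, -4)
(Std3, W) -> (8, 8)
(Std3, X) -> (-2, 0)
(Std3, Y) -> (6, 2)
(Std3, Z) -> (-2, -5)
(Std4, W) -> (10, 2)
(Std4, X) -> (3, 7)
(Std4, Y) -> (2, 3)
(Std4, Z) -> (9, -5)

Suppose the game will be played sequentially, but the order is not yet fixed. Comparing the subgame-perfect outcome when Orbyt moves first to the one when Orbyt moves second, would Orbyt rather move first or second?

If Nexon leads: Orbyt's best replies are Std1→X, Std2→Y, Std3→W, Std4→X; Nexon's induced payoffs 1, 7, 8, 3; outcome (Std3, W), payoffs (8, 8).
If Orbyt leads: Nexon's best replies are W→Std4, X→Std2, Y→Std2, Z→Std4; Orbyt's induced payoffs 2, 3, 6, -5; outcome (Std2, Y), payoffs (7, 6).
Orbyt gets 6 moving first and 8 moving second, so Orbyt prefers to move second.

second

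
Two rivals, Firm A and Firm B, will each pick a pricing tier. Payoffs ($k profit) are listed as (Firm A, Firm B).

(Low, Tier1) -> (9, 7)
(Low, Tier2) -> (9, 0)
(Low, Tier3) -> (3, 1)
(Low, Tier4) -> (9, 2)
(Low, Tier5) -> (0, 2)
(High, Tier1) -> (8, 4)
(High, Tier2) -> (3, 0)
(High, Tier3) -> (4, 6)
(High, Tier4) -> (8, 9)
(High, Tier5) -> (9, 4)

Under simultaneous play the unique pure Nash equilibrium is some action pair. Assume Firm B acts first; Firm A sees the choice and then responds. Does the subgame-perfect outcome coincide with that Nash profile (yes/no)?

yes

Work backward from Firm A's decision.
- Tier1: BR = Low, leader payoff 7.
- Tier2: BR = Low, leader payoff 0.
- Tier3: BR = High, leader payoff 6.
- Tier4: BR = Low, leader payoff 2.
- Tier5: BR = High, leader payoff 4.
Firm B's induced payoffs are 7, 0, 6, 2, 4, so Firm B commits to Tier1. Subgame-perfect outcome: (Low, Tier1) with payoffs (9, 7).
Now find the simultaneous Nash equilibrium.
Firm A's best replies: Tier1→Low; Tier2→Low; Tier3→High; Tier4→Low; Tier5→High.
Firm B's best replies: Low→Tier1; High→Tier4.
Only (Low, Tier1) has each player best-responding; Nash payoffs (9, 7).
Sequential outcome (Low, Tier1) coincides with the Nash profile (Low, Tier1).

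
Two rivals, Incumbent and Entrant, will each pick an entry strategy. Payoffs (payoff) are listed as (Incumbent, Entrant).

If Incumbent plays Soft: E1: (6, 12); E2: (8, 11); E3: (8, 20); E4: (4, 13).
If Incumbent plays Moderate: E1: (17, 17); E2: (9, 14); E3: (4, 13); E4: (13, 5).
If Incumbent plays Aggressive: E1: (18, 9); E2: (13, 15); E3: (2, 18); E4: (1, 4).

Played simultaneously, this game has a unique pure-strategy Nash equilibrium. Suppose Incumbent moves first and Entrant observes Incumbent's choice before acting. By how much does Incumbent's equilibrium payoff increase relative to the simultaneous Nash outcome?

9

Solve by backward induction (Incumbent leads).
- Soft: Entrant compares 12, 11, 20, 13 and picks E3; Incumbent would get 8.
- Moderate: Entrant compares 17, 14, 13, 5 and picks E1; Incumbent would get 17.
- Aggressive: Entrant compares 9, 15, 18, 4 and picks E3; Incumbent would get 2.
Maximizing over 8, 17, 2, Incumbent chooses Moderate. Subgame-perfect outcome: (Moderate, E1) with payoffs (17, 17).
For the simultaneous game, intersect best replies.
Incumbent's best replies: E1→Aggressive; E2→Aggressive; E3→Soft; E4→Moderate.
Entrant's best replies: Soft→E3; Moderate→E1; Aggressive→E3.
The unique mutual best reply is (Soft, E3), giving (8, 20).
Incumbent's commitment gain: 17 − 8 = 9.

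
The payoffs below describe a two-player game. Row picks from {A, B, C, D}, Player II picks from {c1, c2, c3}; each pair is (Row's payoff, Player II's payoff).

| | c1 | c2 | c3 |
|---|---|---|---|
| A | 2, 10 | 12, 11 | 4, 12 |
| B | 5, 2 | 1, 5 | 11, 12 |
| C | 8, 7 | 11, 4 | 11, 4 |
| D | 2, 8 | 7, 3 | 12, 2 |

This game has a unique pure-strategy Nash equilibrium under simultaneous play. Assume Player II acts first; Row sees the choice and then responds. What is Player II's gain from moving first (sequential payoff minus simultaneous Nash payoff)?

4

Work backward from Row's decision.
- c1: Row compares 2, 5, 8, 2 and picks C; Player II would get 7.
- c2: Row compares 12, 1, 11, 7 and picks A; Player II would get 11.
- c3: Row compares 4, 11, 11, 12 and picks D; Player II would get 2.
Maximizing over 7, 11, 2, Player II chooses c2. Subgame-perfect outcome: (A, c2) with payoffs (12, 11).
For the simultaneous game, intersect best replies.
Row's best replies: c1→C; c2→A; c3→D.
Player II's best replies: A→c3; B→c3; C→c1; D→c1.
Only (C, c1) has each player best-responding; Nash payoffs (8, 7).
Player II's commitment gain: 11 − 7 = 4.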